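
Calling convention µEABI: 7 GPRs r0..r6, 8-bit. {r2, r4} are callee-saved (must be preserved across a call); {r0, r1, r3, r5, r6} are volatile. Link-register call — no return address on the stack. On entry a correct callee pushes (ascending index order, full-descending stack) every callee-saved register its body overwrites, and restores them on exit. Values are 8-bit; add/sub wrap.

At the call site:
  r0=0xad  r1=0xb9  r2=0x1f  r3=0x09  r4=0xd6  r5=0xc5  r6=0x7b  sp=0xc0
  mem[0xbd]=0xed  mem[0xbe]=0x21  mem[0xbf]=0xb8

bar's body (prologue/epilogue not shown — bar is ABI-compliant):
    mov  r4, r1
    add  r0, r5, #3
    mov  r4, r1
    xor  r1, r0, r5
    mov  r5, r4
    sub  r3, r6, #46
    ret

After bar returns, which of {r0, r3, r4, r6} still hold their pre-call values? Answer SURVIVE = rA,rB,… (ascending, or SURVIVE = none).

prologue: push r4 → mem[0xbf]=0xd6, sp=0xbf
body[0] mov  r4, r1 → r4=0xb9
body[1] add  r0, r5, #3 → r0=0xc8
body[2] mov  r4, r1 → r4=0xb9
body[3] xor  r1, r0, r5 → r1=0x0d
body[4] mov  r5, r4 → r5=0xb9
body[5] sub  r3, r6, #46 → r3=0x4d
epilogue: pop r4=0xd6, sp=0xc0
r0: caller-saved, written=True
r3: caller-saved, written=True
r4: callee-saved, written=True
r6: caller-saved, written=False

SURVIVE = r4,r6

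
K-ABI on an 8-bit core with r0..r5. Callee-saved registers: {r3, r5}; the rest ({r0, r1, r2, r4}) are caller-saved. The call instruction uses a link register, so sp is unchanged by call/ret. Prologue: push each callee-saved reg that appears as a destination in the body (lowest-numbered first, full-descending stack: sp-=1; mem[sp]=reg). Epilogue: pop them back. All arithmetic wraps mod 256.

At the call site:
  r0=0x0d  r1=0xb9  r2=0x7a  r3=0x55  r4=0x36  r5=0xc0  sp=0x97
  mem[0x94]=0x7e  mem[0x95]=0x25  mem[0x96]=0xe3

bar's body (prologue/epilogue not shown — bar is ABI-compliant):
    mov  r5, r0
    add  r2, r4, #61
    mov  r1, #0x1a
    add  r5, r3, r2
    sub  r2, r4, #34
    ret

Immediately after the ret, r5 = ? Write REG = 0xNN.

prologue: push r5 -> mem[0x96]=0xc0, sp=0x96
body[0] mov  r5, r0 -> r5=0x0d
body[1] add  r2, r4, #61 -> r2=0x73
body[2] mov  r1, #0x1a -> r1=0x1a
body[3] add  r5, r3, r2 -> r5=0xc8
body[4] sub  r2, r4, #34 -> r2=0x14
epilogue: pop r5=0xc0, sp=0x97
r5 is callee-saved -> restored

REG = 0xc0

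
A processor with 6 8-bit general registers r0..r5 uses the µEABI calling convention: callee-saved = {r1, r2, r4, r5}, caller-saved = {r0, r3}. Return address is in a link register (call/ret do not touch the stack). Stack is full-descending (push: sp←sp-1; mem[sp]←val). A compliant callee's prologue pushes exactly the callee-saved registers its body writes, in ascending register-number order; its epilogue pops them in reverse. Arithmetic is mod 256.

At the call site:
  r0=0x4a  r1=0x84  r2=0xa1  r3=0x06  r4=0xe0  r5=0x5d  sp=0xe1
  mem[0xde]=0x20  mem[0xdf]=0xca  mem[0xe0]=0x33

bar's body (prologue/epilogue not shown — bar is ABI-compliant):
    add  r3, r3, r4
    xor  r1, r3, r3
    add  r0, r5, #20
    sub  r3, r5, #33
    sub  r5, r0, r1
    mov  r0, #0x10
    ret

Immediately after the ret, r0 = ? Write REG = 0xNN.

REG = 0x10

prologue: push r1 -> mem[0xe0]=0x84, sp=0xe0
prologue: push r5 -> mem[0xdf]=0x5d, sp=0xdf
body[0] add  r3, r3, r4 -> r3=0xe6
body[1] xor  r1, r3, r3 -> r1=0x00
body[2] add  r0, r5, #20 -> r0=0x71
body[3] sub  r3, r5, #33 -> r3=0x3c
body[4] sub  r5, r0, r1 -> r5=0x71
body[5] mov  r0, #0x10 -> r0=0x10
epilogue: pop r5=0x5d, sp=0xe0
epilogue: pop r1=0x84, sp=0xe1
r0 is caller-saved -> body value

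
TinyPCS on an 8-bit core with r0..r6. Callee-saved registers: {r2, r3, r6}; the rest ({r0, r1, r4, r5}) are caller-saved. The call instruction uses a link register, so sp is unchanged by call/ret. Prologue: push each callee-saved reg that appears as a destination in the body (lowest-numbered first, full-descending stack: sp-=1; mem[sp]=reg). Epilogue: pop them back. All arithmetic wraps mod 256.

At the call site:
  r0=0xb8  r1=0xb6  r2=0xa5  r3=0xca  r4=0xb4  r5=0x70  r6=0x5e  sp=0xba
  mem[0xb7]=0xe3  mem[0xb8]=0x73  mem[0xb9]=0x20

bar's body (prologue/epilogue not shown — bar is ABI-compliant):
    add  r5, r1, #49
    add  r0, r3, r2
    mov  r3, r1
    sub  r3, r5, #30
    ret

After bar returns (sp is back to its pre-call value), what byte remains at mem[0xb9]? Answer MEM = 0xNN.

MEM = 0xca

prologue: push r3 → mem[0xb9]=0xca, sp=0xb9
body[0] add  r5, r1, #49 → r5=0xe7
body[1] add  r0, r3, r2 → r0=0x6f
body[2] mov  r3, r1 → r3=0xb6
body[3] sub  r3, r5, #30 → r3=0xc9
epilogue: pop r3=0xca, sp=0xba
prologue pushed ['r3'] at ['0xb9']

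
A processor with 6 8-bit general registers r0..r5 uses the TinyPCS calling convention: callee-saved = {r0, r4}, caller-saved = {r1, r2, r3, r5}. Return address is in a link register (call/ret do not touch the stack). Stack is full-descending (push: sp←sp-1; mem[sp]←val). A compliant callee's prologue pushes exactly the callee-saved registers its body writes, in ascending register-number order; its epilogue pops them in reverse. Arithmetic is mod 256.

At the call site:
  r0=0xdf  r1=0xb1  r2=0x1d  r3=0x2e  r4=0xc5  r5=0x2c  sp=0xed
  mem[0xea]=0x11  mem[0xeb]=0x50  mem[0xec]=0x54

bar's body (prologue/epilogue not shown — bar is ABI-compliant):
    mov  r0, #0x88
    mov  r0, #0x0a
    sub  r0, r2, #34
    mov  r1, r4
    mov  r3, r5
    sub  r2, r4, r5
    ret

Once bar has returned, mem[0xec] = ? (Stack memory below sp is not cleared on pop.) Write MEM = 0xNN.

prologue: push r0 → mem[0xec]=0xdf, sp=0xec
body[0] mov  r0, #0x88 → r0=0x88
body[1] mov  r0, #0x0a → r0=0x0a
body[2] sub  r0, r2, #34 → r0=0xfb
body[3] mov  r1, r4 → r1=0xc5
body[4] mov  r3, r5 → r3=0x2c
body[5] sub  r2, r4, r5 → r2=0x99
epilogue: pop r0=0xdf, sp=0xed
prologue pushed ['r0'] at ['0xec']

MEM = 0xdf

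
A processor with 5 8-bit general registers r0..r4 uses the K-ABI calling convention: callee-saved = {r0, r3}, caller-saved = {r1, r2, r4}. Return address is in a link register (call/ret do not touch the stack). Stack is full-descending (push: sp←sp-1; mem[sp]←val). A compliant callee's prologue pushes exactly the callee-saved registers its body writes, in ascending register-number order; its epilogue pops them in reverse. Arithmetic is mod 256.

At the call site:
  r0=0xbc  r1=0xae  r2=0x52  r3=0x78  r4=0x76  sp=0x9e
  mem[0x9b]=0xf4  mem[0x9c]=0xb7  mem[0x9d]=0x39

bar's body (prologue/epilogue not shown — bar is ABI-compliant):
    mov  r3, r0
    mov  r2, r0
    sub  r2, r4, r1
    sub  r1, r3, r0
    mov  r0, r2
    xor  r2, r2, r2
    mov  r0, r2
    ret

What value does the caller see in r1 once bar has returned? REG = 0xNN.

REG = 0x00

prologue: push r0 -> mem[0x9d]=0xbc, sp=0x9d
prologue: push r3 -> mem[0x9c]=0x78, sp=0x9c
body[0] mov  r3, r0 -> r3=0xbc
body[1] mov  r2, r0 -> r2=0xbc
body[2] sub  r2, r4, r1 -> r2=0xc8
body[3] sub  r1, r3, r0 -> r1=0x00
body[4] mov  r0, r2 -> r0=0xc8
body[5] xor  r2, r2, r2 -> r2=0x00
body[6] mov  r0, r2 -> r0=0x00
epilogue: pop r3=0x78, sp=0x9d
epilogue: pop r0=0xbc, sp=0x9e
r1 is caller-saved -> body value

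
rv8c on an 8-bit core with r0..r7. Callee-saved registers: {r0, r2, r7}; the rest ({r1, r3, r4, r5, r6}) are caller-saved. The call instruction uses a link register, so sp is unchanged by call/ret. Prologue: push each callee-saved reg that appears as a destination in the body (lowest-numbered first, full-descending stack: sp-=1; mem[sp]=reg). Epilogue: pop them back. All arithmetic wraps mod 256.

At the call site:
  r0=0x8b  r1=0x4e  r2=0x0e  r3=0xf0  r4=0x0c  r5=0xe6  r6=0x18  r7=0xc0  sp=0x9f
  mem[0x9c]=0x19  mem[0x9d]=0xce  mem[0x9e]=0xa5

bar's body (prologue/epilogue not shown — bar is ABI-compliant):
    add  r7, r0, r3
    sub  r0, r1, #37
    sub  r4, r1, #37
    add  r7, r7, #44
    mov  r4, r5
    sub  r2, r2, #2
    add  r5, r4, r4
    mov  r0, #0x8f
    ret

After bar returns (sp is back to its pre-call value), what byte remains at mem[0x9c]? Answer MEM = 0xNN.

MEM = 0xc0

prologue: push r0 → mem[0x9e]=0x8b, sp=0x9e
prologue: push r2 → mem[0x9d]=0x0e, sp=0x9d
prologue: push r7 → mem[0x9c]=0xc0, sp=0x9c
body[0] add  r7, r0, r3 → r7=0x7b
body[1] sub  r0, r1, #37 → r0=0x29
body[2] sub  r4, r1, #37 → r4=0x29
body[3] add  r7, r7, #44 → r7=0xa7
body[4] mov  r4, r5 → r4=0xe6
body[5] sub  r2, r2, #2 → r2=0x0c
body[6] add  r5, r4, r4 → r5=0xcc
body[7] mov  r0, #0x8f → r0=0x8f
epilogue: pop r7=0xc0, sp=0x9d
epilogue: pop r2=0x0e, sp=0x9e
epilogue: pop r0=0x8b, sp=0x9f
prologue pushed ['r0', 'r2', 'r7'] at ['0x9e', '0x9d', '0x9c']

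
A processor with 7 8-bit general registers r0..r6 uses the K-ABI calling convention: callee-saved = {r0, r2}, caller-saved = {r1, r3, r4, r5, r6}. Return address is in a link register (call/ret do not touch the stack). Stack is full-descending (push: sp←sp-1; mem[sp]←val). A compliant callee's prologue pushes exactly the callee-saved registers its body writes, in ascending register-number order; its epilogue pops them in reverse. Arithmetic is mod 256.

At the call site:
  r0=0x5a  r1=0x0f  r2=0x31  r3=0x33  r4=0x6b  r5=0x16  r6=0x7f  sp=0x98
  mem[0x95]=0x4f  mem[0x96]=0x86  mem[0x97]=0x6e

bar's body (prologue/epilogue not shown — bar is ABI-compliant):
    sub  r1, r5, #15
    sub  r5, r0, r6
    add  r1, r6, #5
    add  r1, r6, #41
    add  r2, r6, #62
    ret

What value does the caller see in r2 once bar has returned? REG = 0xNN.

prologue: push r2 -> mem[0x97]=0x31, sp=0x97
body[0] sub  r1, r5, #15 -> r1=0x07
body[1] sub  r5, r0, r6 -> r5=0xdb
body[2] add  r1, r6, #5 -> r1=0x84
body[3] add  r1, r6, #41 -> r1=0xa8
body[4] add  r2, r6, #62 -> r2=0xbd
epilogue: pop r2=0x31, sp=0x98
r2 is callee-saved -> restored

REG = 0x31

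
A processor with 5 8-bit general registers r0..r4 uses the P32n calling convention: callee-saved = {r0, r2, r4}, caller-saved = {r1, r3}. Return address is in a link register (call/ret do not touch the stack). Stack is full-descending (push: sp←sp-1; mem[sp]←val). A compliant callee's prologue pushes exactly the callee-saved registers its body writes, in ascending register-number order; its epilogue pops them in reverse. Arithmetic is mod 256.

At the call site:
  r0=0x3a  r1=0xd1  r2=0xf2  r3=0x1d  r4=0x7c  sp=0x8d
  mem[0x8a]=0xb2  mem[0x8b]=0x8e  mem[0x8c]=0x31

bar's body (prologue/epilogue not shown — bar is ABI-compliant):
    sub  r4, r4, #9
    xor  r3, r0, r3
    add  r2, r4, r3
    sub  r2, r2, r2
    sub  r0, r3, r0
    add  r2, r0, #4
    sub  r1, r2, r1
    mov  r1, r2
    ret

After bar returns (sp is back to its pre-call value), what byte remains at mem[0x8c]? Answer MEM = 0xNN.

MEM = 0x3a

prologue: push r0 → mem[0x8c]=0x3a, sp=0x8c
prologue: push r2 → mem[0x8b]=0xf2, sp=0x8b
prologue: push r4 → mem[0x8a]=0x7c, sp=0x8a
body[0] sub  r4, r4, #9 → r4=0x73
body[1] xor  r3, r0, r3 → r3=0x27
body[2] add  r2, r4, r3 → r2=0x9a
body[3] sub  r2, r2, r2 → r2=0x00
body[4] sub  r0, r3, r0 → r0=0xed
body[5] add  r2, r0, #4 → r2=0xf1
body[6] sub  r1, r2, r1 → r1=0x20
body[7] mov  r1, r2 → r1=0xf1
epilogue: pop r4=0x7c, sp=0x8b
epilogue: pop r2=0xf2, sp=0x8c
epilogue: pop r0=0x3a, sp=0x8d
prologue pushed ['r0', 'r2', 'r4'] at ['0x8c', '0x8b', '0x8a']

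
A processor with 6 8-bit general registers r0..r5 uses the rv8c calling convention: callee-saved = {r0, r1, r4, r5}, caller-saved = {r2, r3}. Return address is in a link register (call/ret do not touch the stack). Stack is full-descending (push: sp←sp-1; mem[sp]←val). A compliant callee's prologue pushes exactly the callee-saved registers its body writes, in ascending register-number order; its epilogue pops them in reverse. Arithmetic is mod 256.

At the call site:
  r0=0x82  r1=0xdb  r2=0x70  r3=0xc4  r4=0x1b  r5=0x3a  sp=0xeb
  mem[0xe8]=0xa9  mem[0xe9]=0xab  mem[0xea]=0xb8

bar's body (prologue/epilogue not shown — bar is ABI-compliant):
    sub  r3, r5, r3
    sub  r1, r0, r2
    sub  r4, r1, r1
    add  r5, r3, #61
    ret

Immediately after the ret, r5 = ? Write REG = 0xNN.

REG = 0x3a

prologue: push r1 -> mem[0xea]=0xdb, sp=0xea
prologue: push r4 -> mem[0xe9]=0x1b, sp=0xe9
prologue: push r5 -> mem[0xe8]=0x3a, sp=0xe8
body[0] sub  r3, r5, r3 -> r3=0x76
body[1] sub  r1, r0, r2 -> r1=0x12
body[2] sub  r4, r1, r1 -> r4=0x00
body[3] add  r5, r3, #61 -> r5=0xb3
epilogue: pop r5=0x3a, sp=0xe9
epilogue: pop r4=0x1b, sp=0xea
epilogue: pop r1=0xdb, sp=0xeb
r5 is callee-saved -> restored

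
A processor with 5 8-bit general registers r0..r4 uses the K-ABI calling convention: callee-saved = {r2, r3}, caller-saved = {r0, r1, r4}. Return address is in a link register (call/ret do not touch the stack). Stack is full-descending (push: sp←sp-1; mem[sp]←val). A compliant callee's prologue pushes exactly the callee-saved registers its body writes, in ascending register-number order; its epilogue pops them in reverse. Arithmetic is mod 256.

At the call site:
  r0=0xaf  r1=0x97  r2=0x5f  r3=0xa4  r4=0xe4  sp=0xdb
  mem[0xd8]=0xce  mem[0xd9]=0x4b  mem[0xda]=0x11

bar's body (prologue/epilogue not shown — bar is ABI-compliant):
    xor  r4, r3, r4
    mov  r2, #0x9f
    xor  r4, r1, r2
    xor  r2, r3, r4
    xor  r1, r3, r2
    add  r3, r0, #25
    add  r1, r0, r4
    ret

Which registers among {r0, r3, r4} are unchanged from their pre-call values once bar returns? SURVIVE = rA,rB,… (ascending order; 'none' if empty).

prologue: push r2 → mem[0xda]=0x5f, sp=0xda
prologue: push r3 → mem[0xd9]=0xa4, sp=0xd9
body[0] xor  r4, r3, r4 → r4=0x40
body[1] mov  r2, #0x9f → r2=0x9f
body[2] xor  r4, r1, r2 → r4=0x08
body[3] xor  r2, r3, r4 → r2=0xac
body[4] xor  r1, r3, r2 → r1=0x08
body[5] add  r3, r0, #25 → r3=0xc8
body[6] add  r1, r0, r4 → r1=0xb7
epilogue: pop r3=0xa4, sp=0xda
epilogue: pop r2=0x5f, sp=0xdb
r0: caller-saved, written=False
r3: callee-saved, written=True
r4: caller-saved, written=True

SURVIVE = r0,r3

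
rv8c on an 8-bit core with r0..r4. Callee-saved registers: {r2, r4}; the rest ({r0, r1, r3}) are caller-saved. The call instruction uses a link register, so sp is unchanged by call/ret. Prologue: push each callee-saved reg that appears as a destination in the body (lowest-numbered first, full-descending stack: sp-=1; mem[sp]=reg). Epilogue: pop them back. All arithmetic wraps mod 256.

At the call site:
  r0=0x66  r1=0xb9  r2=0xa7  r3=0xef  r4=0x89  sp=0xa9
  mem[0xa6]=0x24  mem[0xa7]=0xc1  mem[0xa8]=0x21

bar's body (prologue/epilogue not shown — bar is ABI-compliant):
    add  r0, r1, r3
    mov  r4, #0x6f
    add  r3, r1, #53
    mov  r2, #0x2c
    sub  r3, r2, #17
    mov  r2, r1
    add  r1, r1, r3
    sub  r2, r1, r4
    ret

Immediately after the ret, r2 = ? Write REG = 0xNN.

REG = 0xa7

prologue: push r2 → mem[0xa8]=0xa7, sp=0xa8
prologue: push r4 → mem[0xa7]=0x89, sp=0xa7
body[0] add  r0, r1, r3 → r0=0xa8
body[1] mov  r4, #0x6f → r4=0x6f
body[2] add  r3, r1, #53 → r3=0xee
body[3] mov  r2, #0x2c → r2=0x2c
body[4] sub  r3, r2, #17 → r3=0x1b
body[5] mov  r2, r1 → r2=0xb9
body[6] add  r1, r1, r3 → r1=0xd4
body[7] sub  r2, r1, r4 → r2=0x65
epilogue: pop r4=0x89, sp=0xa8
epilogue: pop r2=0xa7, sp=0xa9
r2 is callee-saved → restored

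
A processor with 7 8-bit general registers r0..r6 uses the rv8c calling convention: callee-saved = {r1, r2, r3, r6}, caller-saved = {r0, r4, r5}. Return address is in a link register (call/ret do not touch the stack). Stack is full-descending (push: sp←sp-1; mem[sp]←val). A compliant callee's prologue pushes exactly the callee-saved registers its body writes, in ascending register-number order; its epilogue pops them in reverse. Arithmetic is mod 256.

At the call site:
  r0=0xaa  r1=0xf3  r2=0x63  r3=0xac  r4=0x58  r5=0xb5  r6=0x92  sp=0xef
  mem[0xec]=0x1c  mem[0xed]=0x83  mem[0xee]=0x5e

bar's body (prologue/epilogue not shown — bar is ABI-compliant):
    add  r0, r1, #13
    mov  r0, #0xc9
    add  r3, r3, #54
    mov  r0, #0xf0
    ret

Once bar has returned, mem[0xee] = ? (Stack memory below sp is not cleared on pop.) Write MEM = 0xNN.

MEM = 0xac

prologue: push r3 -> mem[0xee]=0xac, sp=0xee
body[0] add  r0, r1, #13 -> r0=0x00
body[1] mov  r0, #0xc9 -> r0=0xc9
body[2] add  r3, r3, #54 -> r3=0xe2
body[3] mov  r0, #0xf0 -> r0=0xf0
epilogue: pop r3=0xac, sp=0xef
prologue pushed ['r3'] at ['0xee']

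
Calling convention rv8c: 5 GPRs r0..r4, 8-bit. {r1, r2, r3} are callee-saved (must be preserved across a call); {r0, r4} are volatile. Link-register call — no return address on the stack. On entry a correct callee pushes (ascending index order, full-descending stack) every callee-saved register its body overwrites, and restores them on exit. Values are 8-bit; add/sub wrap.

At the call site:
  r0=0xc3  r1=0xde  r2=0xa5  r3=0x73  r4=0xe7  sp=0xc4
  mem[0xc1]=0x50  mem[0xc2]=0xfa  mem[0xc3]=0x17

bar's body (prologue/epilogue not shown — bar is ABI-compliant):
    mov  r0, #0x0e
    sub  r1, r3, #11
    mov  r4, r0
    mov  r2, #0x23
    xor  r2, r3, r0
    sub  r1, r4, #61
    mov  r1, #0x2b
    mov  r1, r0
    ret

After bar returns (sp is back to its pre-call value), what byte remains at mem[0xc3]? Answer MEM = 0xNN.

prologue: push r1 → mem[0xc3]=0xde, sp=0xc3
prologue: push r2 → mem[0xc2]=0xa5, sp=0xc2
body[0] mov  r0, #0x0e → r0=0x0e
body[1] sub  r1, r3, #11 → r1=0x68
body[2] mov  r4, r0 → r4=0x0e
body[3] mov  r2, #0x23 → r2=0x23
body[4] xor  r2, r3, r0 → r2=0x7d
body[5] sub  r1, r4, #61 → r1=0xd1
body[6] mov  r1, #0x2b → r1=0x2b
body[7] mov  r1, r0 → r1=0x0e
epilogue: pop r2=0xa5, sp=0xc3
epilogue: pop r1=0xde, sp=0xc4
prologue pushed ['r1', 'r2'] at ['0xc3', '0xc2']

MEM = 0xde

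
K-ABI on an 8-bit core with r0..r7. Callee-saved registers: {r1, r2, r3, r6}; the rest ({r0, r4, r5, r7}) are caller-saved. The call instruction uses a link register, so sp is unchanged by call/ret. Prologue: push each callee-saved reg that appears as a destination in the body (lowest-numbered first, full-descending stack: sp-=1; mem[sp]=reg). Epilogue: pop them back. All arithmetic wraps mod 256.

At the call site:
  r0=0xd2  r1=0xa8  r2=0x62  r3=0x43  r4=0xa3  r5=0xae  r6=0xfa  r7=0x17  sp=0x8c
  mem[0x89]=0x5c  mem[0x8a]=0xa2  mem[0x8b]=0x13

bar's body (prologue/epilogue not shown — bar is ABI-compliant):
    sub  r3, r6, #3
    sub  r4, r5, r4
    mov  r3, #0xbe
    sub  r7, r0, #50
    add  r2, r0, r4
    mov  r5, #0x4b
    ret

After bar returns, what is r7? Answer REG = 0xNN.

prologue: push r2 -> mem[0x8b]=0x62, sp=0x8b
prologue: push r3 -> mem[0x8a]=0x43, sp=0x8a
body[0] sub  r3, r6, #3 -> r3=0xf7
body[1] sub  r4, r5, r4 -> r4=0x0b
body[2] mov  r3, #0xbe -> r3=0xbe
body[3] sub  r7, r0, #50 -> r7=0xa0
body[4] add  r2, r0, r4 -> r2=0xdd
body[5] mov  r5, #0x4b -> r5=0x4b
epilogue: pop r3=0x43, sp=0x8b
epilogue: pop r2=0x62, sp=0x8c
r7 is caller-saved -> body value

REG = 0xa0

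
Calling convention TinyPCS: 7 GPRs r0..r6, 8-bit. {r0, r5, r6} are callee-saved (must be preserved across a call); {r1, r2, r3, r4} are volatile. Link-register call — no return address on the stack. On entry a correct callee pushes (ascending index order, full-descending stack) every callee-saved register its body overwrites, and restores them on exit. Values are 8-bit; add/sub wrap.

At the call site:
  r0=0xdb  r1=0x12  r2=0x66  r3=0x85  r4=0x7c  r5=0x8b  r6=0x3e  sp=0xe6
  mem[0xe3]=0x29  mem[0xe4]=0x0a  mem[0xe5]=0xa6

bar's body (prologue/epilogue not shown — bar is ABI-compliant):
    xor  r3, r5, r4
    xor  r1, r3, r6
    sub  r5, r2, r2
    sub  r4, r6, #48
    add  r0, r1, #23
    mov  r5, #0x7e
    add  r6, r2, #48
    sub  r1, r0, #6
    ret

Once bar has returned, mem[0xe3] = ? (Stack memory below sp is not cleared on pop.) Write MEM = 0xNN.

prologue: push r0 -> mem[0xe5]=0xdb, sp=0xe5
prologue: push r5 -> mem[0xe4]=0x8b, sp=0xe4
prologue: push r6 -> mem[0xe3]=0x3e, sp=0xe3
body[0] xor  r3, r5, r4 -> r3=0xf7
body[1] xor  r1, r3, r6 -> r1=0xc9
body[2] sub  r5, r2, r2 -> r5=0x00
body[3] sub  r4, r6, #48 -> r4=0x0e
body[4] add  r0, r1, #23 -> r0=0xe0
body[5] mov  r5, #0x7e -> r5=0x7e
body[6] add  r6, r2, #48 -> r6=0x96
body[7] sub  r1, r0, #6 -> r1=0xda
epilogue: pop r6=0x3e, sp=0xe4
epilogue: pop r5=0x8b, sp=0xe5
epilogue: pop r0=0xdb, sp=0xe6
prologue pushed ['r0', 'r5', 'r6'] at ['0xe5', '0xe4', '0xe3']

MEM = 0x3e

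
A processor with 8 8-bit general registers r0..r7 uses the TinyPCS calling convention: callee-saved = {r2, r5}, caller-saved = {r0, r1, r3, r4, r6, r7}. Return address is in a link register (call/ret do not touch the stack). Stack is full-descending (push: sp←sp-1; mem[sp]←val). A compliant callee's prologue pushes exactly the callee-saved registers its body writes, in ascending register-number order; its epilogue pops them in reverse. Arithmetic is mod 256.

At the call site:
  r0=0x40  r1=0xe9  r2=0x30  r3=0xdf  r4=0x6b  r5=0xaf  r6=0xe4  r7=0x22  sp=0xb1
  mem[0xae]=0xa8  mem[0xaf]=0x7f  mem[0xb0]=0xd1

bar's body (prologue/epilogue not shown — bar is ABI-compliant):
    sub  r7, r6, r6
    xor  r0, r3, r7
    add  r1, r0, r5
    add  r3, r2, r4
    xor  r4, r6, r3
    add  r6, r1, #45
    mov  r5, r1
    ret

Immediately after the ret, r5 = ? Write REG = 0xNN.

prologue: push r5 -> mem[0xb0]=0xaf, sp=0xb0
body[0] sub  r7, r6, r6 -> r7=0x00
body[1] xor  r0, r3, r7 -> r0=0xdf
body[2] add  r1, r0, r5 -> r1=0x8e
body[3] add  r3, r2, r4 -> r3=0x9b
body[4] xor  r4, r6, r3 -> r4=0x7f
body[5] add  r6, r1, #45 -> r6=0xbb
body[6] mov  r5, r1 -> r5=0x8e
epilogue: pop r5=0xaf, sp=0xb1
r5 is callee-saved -> restored

REG = 0xaf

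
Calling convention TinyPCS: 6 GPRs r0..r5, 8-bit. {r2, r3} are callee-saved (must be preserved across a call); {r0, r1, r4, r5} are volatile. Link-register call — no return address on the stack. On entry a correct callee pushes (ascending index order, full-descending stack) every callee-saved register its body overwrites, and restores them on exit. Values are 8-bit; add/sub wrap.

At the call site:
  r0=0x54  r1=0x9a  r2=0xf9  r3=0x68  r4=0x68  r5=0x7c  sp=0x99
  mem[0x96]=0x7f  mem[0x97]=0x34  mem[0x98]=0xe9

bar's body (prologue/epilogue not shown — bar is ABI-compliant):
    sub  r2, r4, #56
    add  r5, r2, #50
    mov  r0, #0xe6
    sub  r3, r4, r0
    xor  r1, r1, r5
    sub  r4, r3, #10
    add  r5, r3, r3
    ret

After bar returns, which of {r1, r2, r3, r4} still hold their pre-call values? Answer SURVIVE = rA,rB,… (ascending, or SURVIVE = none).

SURVIVE = r2,r3

prologue: push r2 -> mem[0x98]=0xf9, sp=0x98
prologue: push r3 -> mem[0x97]=0x68, sp=0x97
body[0] sub  r2, r4, #56 -> r2=0x30
body[1] add  r5, r2, #50 -> r5=0x62
body[2] mov  r0, #0xe6 -> r0=0xe6
body[3] sub  r3, r4, r0 -> r3=0x82
body[4] xor  r1, r1, r5 -> r1=0xf8
body[5] sub  r4, r3, #10 -> r4=0x78
body[6] add  r5, r3, r3 -> r5=0x04
epilogue: pop r3=0x68, sp=0x98
epilogue: pop r2=0xf9, sp=0x99
r1: caller-saved, written=True
r2: callee-saved, written=True
r3: callee-saved, written=True
r4: caller-saved, written=True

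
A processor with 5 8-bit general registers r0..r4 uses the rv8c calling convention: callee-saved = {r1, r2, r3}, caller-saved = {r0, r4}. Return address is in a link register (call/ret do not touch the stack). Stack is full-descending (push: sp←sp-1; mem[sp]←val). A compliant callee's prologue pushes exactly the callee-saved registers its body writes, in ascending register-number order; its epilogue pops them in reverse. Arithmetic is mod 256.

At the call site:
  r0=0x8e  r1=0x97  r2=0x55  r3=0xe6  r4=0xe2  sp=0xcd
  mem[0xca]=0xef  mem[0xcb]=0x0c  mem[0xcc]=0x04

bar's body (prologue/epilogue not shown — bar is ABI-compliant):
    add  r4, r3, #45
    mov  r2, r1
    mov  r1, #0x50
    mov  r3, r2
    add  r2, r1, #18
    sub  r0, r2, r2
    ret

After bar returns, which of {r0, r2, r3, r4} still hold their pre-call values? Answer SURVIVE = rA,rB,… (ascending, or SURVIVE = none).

prologue: push r1 -> mem[0xcc]=0x97, sp=0xcc
prologue: push r2 -> mem[0xcb]=0x55, sp=0xcb
prologue: push r3 -> mem[0xca]=0xe6, sp=0xca
body[0] add  r4, r3, #45 -> r4=0x13
body[1] mov  r2, r1 -> r2=0x97
body[2] mov  r1, #0x50 -> r1=0x50
body[3] mov  r3, r2 -> r3=0x97
body[4] add  r2, r1, #18 -> r2=0x62
body[5] sub  r0, r2, r2 -> r0=0x00
epilogue: pop r3=0xe6, sp=0xcb
epilogue: pop r2=0x55, sp=0xcc
epilogue: pop r1=0x97, sp=0xcd
r0: caller-saved, written=True
r2: callee-saved, written=True
r3: callee-saved, written=True
r4: caller-saved, written=True

SURVIVE = r2,r3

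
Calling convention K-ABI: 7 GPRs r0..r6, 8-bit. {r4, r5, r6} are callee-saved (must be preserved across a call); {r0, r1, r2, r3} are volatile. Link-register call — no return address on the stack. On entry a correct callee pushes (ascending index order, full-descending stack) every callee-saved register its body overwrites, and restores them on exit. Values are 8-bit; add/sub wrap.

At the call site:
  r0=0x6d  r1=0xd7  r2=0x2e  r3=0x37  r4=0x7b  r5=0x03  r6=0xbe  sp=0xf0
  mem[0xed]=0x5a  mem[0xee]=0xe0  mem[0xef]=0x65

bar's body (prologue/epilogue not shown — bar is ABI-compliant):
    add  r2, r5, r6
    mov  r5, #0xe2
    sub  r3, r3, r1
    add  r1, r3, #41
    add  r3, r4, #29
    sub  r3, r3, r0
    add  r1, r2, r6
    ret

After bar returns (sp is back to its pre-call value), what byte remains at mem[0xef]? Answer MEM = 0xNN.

MEM = 0x03

prologue: push r5 -> mem[0xef]=0x03, sp=0xef
body[0] add  r2, r5, r6 -> r2=0xc1
body[1] mov  r5, #0xe2 -> r5=0xe2
body[2] sub  r3, r3, r1 -> r3=0x60
body[3] add  r1, r3, #41 -> r1=0x89
body[4] add  r3, r4, #29 -> r3=0x98
body[5] sub  r3, r3, r0 -> r3=0x2b
body[6] add  r1, r2, r6 -> r1=0x7f
epilogue: pop r5=0x03, sp=0xf0
prologue pushed ['r5'] at ['0xef']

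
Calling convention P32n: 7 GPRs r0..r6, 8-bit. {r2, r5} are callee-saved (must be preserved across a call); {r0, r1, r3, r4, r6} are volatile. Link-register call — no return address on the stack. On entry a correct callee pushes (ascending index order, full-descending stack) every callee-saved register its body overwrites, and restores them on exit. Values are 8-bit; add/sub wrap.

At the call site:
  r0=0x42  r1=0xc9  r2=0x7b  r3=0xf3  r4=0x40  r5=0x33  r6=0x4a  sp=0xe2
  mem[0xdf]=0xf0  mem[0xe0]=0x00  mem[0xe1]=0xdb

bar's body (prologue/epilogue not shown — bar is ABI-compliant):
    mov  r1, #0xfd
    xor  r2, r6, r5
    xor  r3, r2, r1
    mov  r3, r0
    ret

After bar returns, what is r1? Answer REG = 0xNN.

REG = 0xfd

prologue: push r2 → mem[0xe1]=0x7b, sp=0xe1
body[0] mov  r1, #0xfd → r1=0xfd
body[1] xor  r2, r6, r5 → r2=0x79
body[2] xor  r3, r2, r1 → r3=0x84
body[3] mov  r3, r0 → r3=0x42
epilogue: pop r2=0x7b, sp=0xe2
r1 is caller-saved → body value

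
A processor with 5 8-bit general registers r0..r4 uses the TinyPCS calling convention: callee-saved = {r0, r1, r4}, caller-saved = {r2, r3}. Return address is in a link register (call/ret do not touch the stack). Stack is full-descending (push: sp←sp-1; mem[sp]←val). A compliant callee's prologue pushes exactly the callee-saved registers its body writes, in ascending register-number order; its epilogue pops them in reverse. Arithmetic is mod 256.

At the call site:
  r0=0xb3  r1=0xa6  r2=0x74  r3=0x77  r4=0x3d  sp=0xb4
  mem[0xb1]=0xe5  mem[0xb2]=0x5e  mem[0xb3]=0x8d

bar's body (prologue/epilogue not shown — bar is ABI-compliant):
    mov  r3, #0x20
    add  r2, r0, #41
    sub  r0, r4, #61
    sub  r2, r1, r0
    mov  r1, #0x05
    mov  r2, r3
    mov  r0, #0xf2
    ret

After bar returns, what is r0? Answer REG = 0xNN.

prologue: push r0 -> mem[0xb3]=0xb3, sp=0xb3
prologue: push r1 -> mem[0xb2]=0xa6, sp=0xb2
body[0] mov  r3, #0x20 -> r3=0x20
body[1] add  r2, r0, #41 -> r2=0xdc
body[2] sub  r0, r4, #61 -> r0=0x00
body[3] sub  r2, r1, r0 -> r2=0xa6
body[4] mov  r1, #0x05 -> r1=0x05
body[5] mov  r2, r3 -> r2=0x20
body[6] mov  r0, #0xf2 -> r0=0xf2
epilogue: pop r1=0xa6, sp=0xb3
epilogue: pop r0=0xb3, sp=0xb4
r0 is callee-saved -> restored

REG = 0xb3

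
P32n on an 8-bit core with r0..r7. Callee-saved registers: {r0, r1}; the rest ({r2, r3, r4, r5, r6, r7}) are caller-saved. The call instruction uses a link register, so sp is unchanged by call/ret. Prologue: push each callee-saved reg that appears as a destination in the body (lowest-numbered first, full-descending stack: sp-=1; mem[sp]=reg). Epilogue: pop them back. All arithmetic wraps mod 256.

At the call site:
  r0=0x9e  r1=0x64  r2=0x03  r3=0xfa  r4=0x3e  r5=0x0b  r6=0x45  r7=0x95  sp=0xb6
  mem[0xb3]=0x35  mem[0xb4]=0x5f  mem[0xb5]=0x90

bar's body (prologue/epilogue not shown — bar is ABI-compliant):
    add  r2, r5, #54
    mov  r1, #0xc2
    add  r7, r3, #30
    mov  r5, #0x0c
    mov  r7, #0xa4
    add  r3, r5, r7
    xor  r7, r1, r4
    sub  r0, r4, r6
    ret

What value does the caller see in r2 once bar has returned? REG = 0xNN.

REG = 0x41

prologue: push r0 -> mem[0xb5]=0x9e, sp=0xb5
prologue: push r1 -> mem[0xb4]=0x64, sp=0xb4
body[0] add  r2, r5, #54 -> r2=0x41
body[1] mov  r1, #0xc2 -> r1=0xc2
body[2] add  r7, r3, #30 -> r7=0x18
body[3] mov  r5, #0x0c -> r5=0x0c
body[4] mov  r7, #0xa4 -> r7=0xa4
body[5] add  r3, r5, r7 -> r3=0xb0
body[6] xor  r7, r1, r4 -> r7=0xfc
body[7] sub  r0, r4, r6 -> r0=0xf9
epilogue: pop r1=0x64, sp=0xb5
epilogue: pop r0=0x9e, sp=0xb6
r2 is caller-saved -> body value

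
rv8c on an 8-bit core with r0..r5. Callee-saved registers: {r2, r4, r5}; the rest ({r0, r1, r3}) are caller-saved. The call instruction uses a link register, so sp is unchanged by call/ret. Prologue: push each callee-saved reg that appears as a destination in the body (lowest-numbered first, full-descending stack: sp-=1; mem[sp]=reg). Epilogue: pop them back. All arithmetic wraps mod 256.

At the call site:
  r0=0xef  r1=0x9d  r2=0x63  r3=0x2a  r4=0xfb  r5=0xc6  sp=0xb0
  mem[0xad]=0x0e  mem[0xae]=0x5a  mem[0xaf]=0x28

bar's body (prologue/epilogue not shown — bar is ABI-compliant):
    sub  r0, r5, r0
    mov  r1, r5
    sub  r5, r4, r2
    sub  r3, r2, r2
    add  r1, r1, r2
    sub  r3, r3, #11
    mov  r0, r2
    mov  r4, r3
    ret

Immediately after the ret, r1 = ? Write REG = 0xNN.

prologue: push r4 -> mem[0xaf]=0xfb, sp=0xaf
prologue: push r5 -> mem[0xae]=0xc6, sp=0xae
body[0] sub  r0, r5, r0 -> r0=0xd7
body[1] mov  r1, r5 -> r1=0xc6
body[2] sub  r5, r4, r2 -> r5=0x98
body[3] sub  r3, r2, r2 -> r3=0x00
body[4] add  r1, r1, r2 -> r1=0x29
body[5] sub  r3, r3, #11 -> r3=0xf5
body[6] mov  r0, r2 -> r0=0x63
body[7] mov  r4, r3 -> r4=0xf5
epilogue: pop r5=0xc6, sp=0xaf
epilogue: pop r4=0xfb, sp=0xb0
r1 is caller-saved -> body value

REG = 0x29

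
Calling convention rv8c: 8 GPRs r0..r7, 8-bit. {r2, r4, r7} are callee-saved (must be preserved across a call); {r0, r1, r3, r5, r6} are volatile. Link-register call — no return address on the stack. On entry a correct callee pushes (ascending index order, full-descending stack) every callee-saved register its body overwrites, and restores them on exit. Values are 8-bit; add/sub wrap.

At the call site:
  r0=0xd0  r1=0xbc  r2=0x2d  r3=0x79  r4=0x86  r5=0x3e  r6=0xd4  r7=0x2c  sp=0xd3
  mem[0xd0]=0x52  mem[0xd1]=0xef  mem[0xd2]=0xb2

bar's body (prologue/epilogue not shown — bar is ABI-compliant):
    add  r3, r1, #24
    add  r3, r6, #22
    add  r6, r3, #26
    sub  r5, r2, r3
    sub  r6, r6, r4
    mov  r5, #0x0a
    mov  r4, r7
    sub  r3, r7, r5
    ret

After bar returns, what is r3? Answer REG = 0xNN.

REG = 0x22

prologue: push r4 → mem[0xd2]=0x86, sp=0xd2
body[0] add  r3, r1, #24 → r3=0xd4
body[1] add  r3, r6, #22 → r3=0xea
body[2] add  r6, r3, #26 → r6=0x04
body[3] sub  r5, r2, r3 → r5=0x43
body[4] sub  r6, r6, r4 → r6=0x7e
body[5] mov  r5, #0x0a → r5=0x0a
body[6] mov  r4, r7 → r4=0x2c
body[7] sub  r3, r7, r5 → r3=0x22
epilogue: pop r4=0x86, sp=0xd3
r3 is caller-saved → body value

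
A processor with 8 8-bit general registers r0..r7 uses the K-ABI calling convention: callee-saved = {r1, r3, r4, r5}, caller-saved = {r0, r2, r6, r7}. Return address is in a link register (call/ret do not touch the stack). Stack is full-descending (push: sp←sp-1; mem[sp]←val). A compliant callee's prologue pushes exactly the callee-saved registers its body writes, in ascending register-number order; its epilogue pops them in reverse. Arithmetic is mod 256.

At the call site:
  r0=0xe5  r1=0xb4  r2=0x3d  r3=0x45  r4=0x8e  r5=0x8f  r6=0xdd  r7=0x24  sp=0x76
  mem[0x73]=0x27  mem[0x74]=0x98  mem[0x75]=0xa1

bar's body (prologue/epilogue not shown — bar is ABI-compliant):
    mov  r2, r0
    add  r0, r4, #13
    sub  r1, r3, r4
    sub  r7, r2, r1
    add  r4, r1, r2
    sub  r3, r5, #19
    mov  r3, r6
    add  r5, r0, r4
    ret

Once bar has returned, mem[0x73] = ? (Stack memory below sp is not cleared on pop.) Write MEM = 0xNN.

prologue: push r1 → mem[0x75]=0xb4, sp=0x75
prologue: push r3 → mem[0x74]=0x45, sp=0x74
prologue: push r4 → mem[0x73]=0x8e, sp=0x73
prologue: push r5 → mem[0x72]=0x8f, sp=0x72
body[0] mov  r2, r0 → r2=0xe5
body[1] add  r0, r4, #13 → r0=0x9b
body[2] sub  r1, r3, r4 → r1=0xb7
body[3] sub  r7, r2, r1 → r7=0x2e
body[4] add  r4, r1, r2 → r4=0x9c
body[5] sub  r3, r5, #19 → r3=0x7c
body[6] mov  r3, r6 → r3=0xdd
body[7] add  r5, r0, r4 → r5=0x37
epilogue: pop r5=0x8f, sp=0x73
epilogue: pop r4=0x8e, sp=0x74
epilogue: pop r3=0x45, sp=0x75
epilogue: pop r1=0xb4, sp=0x76
prologue pushed ['r1', 'r3', 'r4', 'r5'] at ['0x75', '0x74', '0x73', '0x72']

MEM = 0x8e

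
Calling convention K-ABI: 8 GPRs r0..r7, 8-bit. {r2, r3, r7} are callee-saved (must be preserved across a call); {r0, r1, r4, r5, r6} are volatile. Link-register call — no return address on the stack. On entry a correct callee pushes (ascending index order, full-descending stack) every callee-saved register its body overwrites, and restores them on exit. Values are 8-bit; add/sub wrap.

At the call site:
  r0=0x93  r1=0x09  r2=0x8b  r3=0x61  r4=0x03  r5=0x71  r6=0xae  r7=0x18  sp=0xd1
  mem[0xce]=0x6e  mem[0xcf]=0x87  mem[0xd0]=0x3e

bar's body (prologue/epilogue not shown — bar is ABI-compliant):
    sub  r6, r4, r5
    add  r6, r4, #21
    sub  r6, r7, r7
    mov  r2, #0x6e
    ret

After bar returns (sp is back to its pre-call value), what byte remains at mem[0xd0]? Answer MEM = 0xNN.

prologue: push r2 -> mem[0xd0]=0x8b, sp=0xd0
body[0] sub  r6, r4, r5 -> r6=0x92
body[1] add  r6, r4, #21 -> r6=0x18
body[2] sub  r6, r7, r7 -> r6=0x00
body[3] mov  r2, #0x6e -> r2=0x6e
epilogue: pop r2=0x8b, sp=0xd1
prologue pushed ['r2'] at ['0xd0']

MEM = 0x8b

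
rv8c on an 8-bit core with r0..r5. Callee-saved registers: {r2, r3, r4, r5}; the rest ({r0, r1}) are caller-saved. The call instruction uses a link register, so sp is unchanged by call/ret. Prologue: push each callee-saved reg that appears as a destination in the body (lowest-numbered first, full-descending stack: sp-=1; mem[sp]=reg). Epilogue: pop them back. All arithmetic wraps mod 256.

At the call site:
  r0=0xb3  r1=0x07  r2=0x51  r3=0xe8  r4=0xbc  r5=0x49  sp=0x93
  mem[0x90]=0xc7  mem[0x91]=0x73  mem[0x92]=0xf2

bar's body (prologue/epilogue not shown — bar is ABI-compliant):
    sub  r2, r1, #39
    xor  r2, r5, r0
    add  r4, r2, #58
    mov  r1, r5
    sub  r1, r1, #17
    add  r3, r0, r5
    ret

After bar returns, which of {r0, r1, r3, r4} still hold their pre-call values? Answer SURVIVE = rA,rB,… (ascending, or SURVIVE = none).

SURVIVE = r0,r3,r4

prologue: push r2 -> mem[0x92]=0x51, sp=0x92
prologue: push r3 -> mem[0x91]=0xe8, sp=0x91
prologue: push r4 -> mem[0x90]=0xbc, sp=0x90
body[0] sub  r2, r1, #39 -> r2=0xe0
body[1] xor  r2, r5, r0 -> r2=0xfa
body[2] add  r4, r2, #58 -> r4=0x34
body[3] mov  r1, r5 -> r1=0x49
body[4] sub  r1, r1, #17 -> r1=0x38
body[5] add  r3, r0, r5 -> r3=0xfc
epilogue: pop r4=0xbc, sp=0x91
epilogue: pop r3=0xe8, sp=0x92
epilogue: pop r2=0x51, sp=0x93
r0: caller-saved, written=False
r1: caller-saved, written=True
r3: callee-saved, written=True
r4: callee-saved, written=True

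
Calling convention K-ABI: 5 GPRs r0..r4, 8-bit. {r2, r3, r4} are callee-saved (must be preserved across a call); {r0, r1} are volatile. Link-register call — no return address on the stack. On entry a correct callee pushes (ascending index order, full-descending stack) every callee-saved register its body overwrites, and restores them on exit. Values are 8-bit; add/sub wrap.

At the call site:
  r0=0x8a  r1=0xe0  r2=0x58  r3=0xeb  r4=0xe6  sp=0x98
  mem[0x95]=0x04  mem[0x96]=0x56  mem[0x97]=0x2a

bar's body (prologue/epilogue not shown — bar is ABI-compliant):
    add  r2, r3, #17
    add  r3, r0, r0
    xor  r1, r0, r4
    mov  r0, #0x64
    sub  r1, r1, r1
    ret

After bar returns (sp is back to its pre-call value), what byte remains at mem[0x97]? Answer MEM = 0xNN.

MEM = 0x58

prologue: push r2 -> mem[0x97]=0x58, sp=0x97
prologue: push r3 -> mem[0x96]=0xeb, sp=0x96
body[0] add  r2, r3, #17 -> r2=0xfc
body[1] add  r3, r0, r0 -> r3=0x14
body[2] xor  r1, r0, r4 -> r1=0x6c
body[3] mov  r0, #0x64 -> r0=0x64
body[4] sub  r1, r1, r1 -> r1=0x00
epilogue: pop r3=0xeb, sp=0x97
epilogue: pop r2=0x58, sp=0x98
prologue pushed ['r2', 'r3'] at ['0x97', '0x96']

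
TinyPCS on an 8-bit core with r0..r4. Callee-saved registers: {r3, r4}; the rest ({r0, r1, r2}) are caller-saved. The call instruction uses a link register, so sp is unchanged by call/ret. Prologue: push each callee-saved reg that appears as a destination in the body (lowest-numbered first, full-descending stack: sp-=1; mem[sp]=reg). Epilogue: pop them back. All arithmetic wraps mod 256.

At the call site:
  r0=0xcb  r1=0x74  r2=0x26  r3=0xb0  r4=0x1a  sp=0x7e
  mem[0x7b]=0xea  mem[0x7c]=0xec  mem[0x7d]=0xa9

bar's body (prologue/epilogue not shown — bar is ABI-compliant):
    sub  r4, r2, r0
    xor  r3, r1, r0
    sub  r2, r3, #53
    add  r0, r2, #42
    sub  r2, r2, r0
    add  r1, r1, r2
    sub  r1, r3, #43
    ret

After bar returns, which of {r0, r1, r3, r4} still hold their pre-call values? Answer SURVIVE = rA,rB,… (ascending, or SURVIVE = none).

SURVIVE = r3,r4

prologue: push r3 -> mem[0x7d]=0xb0, sp=0x7d
prologue: push r4 -> mem[0x7c]=0x1a, sp=0x7c
body[0] sub  r4, r2, r0 -> r4=0x5b
body[1] xor  r3, r1, r0 -> r3=0xbf
body[2] sub  r2, r3, #53 -> r2=0x8a
body[3] add  r0, r2, #42 -> r0=0xb4
body[4] sub  r2, r2, r0 -> r2=0xd6
body[5] add  r1, r1, r2 -> r1=0x4a
body[6] sub  r1, r3, #43 -> r1=0x94
epilogue: pop r4=0x1a, sp=0x7d
epilogue: pop r3=0xb0, sp=0x7e
r0: caller-saved, written=True
r1: caller-saved, written=True
r3: callee-saved, written=True
r4: callee-saved, written=True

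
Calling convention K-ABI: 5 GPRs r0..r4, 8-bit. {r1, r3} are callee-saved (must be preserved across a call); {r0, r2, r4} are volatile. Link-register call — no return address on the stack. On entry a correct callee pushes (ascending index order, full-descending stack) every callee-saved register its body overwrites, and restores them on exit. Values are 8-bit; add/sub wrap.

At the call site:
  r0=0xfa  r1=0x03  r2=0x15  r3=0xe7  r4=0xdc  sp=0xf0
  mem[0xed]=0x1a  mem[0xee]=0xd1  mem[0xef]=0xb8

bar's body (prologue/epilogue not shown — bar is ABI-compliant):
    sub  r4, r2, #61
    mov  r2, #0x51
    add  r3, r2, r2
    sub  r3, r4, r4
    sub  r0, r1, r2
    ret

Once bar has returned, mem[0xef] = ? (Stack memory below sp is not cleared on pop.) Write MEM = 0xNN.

prologue: push r3 -> mem[0xef]=0xe7, sp=0xef
body[0] sub  r4, r2, #61 -> r4=0xd8
body[1] mov  r2, #0x51 -> r2=0x51
body[2] add  r3, r2, r2 -> r3=0xa2
body[3] sub  r3, r4, r4 -> r3=0x00
body[4] sub  r0, r1, r2 -> r0=0xb2
epilogue: pop r3=0xe7, sp=0xf0
prologue pushed ['r3'] at ['0xef']

MEM = 0xe7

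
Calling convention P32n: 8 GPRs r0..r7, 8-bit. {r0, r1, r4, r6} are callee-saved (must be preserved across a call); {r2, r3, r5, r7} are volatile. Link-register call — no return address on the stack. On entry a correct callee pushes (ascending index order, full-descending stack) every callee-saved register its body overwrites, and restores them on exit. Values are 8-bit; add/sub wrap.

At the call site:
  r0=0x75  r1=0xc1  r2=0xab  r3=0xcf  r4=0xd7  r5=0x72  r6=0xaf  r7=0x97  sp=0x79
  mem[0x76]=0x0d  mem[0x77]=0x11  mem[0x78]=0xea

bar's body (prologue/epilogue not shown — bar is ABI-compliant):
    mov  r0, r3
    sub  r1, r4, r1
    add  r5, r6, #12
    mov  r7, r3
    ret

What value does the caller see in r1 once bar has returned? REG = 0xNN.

REG = 0xc1

prologue: push r0 -> mem[0x78]=0x75, sp=0x78
prologue: push r1 -> mem[0x77]=0xc1, sp=0x77
body[0] mov  r0, r3 -> r0=0xcf
body[1] sub  r1, r4, r1 -> r1=0x16
body[2] add  r5, r6, #12 -> r5=0xbb
body[3] mov  r7, r3 -> r7=0xcf
epilogue: pop r1=0xc1, sp=0x78
epilogue: pop r0=0x75, sp=0x79
r1 is callee-saved -> restored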